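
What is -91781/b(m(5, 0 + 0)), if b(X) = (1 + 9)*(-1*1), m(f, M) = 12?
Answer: 91781/10 ≈ 9178.1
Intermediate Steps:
b(X) = -10 (b(X) = 10*(-1) = -10)
-91781/b(m(5, 0 + 0)) = -91781/(-10) = -91781*(-⅒) = 91781/10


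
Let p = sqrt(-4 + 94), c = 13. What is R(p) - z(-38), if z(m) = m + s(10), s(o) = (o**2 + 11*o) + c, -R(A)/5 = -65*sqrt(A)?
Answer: -185 + 325*sqrt(3)*10**(1/4) ≈ 816.02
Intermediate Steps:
p = 3*sqrt(10) (p = sqrt(90) = 3*sqrt(10) ≈ 9.4868)
R(A) = 325*sqrt(A) (R(A) = -(-325)*sqrt(A) = 325*sqrt(A))
s(o) = 13 + o**2 + 11*o (s(o) = (o**2 + 11*o) + 13 = 13 + o**2 + 11*o)
z(m) = 223 + m (z(m) = m + (13 + 10**2 + 11*10) = m + (13 + 100 + 110) = m + 223 = 223 + m)
R(p) - z(-38) = 325*sqrt(3*sqrt(10)) - (223 - 38) = 325*(sqrt(3)*10**(1/4)) - 1*185 = 325*sqrt(3)*10**(1/4) - 185 = -185 + 325*sqrt(3)*10**(1/4)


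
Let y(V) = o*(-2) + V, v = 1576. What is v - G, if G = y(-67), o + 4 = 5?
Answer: 1645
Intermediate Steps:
o = 1 (o = -4 + 5 = 1)
y(V) = -2 + V (y(V) = 1*(-2) + V = -2 + V)
G = -69 (G = -2 - 67 = -69)
v - G = 1576 - 1*(-69) = 1576 + 69 = 1645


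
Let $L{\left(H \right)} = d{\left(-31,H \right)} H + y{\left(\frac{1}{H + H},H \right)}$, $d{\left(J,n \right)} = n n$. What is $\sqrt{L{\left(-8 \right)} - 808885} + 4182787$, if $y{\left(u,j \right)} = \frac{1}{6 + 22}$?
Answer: $4182787 + \frac{i \sqrt{158641805}}{14} \approx 4.1828 \cdot 10^{6} + 899.67 i$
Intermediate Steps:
$d{\left(J,n \right)} = n^{2}$
$y{\left(u,j \right)} = \frac{1}{28}$
$L{\left(H \right)} = \frac{1}{28} + H^{3}$ ($L{\left(H \right)} = H^{2} H + \frac{1}{28} = H^{3} + \frac{1}{28} = \frac{1}{28} + H^{3}$)
$\sqrt{L{\left(-8 \right)} - 808885} + 4182787 = \sqrt{\left(\frac{1}{28} + \left(-8\right)^{3}\right) - 808885} + 4182787 = \sqrt{\left(\frac{1}{28} - 512\right) - 808885} + 4182787 = \sqrt{- \frac{14335}{28} - 808885} + 4182787 = \sqrt{- \frac{22663115}{28}} + 4182787 = \frac{i \sqrt{158641805}}{14} + 4182787 = 4182787 + \frac{i \sqrt{158641805}}{14}$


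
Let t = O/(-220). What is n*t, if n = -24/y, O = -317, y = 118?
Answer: -951/3245 ≈ -0.29307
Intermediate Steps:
n = -12/59 (n = -24/118 = -24*1/118 = -12/59 ≈ -0.20339)
t = 317/220 (t = -317/(-220) = -317*(-1/220) = 317/220 ≈ 1.4409)
n*t = -12/59*317/220 = -951/3245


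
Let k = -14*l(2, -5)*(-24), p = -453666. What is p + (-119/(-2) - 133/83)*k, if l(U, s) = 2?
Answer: -34424982/83 ≈ -4.1476e+5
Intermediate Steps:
k = 672 (k = -14*2*(-24) = -28*(-24) = 672)
p + (-119/(-2) - 133/83)*k = -453666 + (-119/(-2) - 133/83)*672 = -453666 + (-119*(-½) - 133*1/83)*672 = -453666 + (119/2 - 133/83)*672 = -453666 + (9611/166)*672 = -453666 + 3229296/83 = -34424982/83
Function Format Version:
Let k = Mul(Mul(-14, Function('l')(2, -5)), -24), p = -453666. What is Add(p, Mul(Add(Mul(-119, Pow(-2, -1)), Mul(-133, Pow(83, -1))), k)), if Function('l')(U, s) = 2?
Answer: Rational(-34424982, 83) ≈ -4.1476e+5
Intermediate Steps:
k = 672 (k = Mul(Mul(-14, 2), -24) = Mul(-28, -24) = 672)
Add(p, Mul(Add(Mul(-119, Pow(-2, -1)), Mul(-133, Pow(83, -1))), k)) = Add(-453666, Mul(Add(Mul(-119, Pow(-2, -1)), Mul(-133, Pow(83, -1))), 672)) = Add(-453666, Mul(Add(Mul(-119, Rational(-1, 2)), Mul(-133, Rational(1, 83))), 672)) = Add(-453666, Mul(Add(Rational(119, 2), Rational(-133, 83)), 672)) = Add(-453666, Mul(Rational(9611, 166), 672)) = Add(-453666, Rational(3229296, 83)) = Rational(-34424982, 83)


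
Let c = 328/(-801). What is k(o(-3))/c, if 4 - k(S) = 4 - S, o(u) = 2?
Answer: -801/164 ≈ -4.8841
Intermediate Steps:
k(S) = S (k(S) = 4 - (4 - S) = 4 + (-4 + S) = S)
c = -328/801 (c = 328*(-1/801) = -328/801 ≈ -0.40949)
k(o(-3))/c = 2/(-328/801) = 2*(-801/328) = -801/164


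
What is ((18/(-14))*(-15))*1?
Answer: 135/7 ≈ 19.286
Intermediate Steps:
((18/(-14))*(-15))*1 = ((18*(-1/14))*(-15))*1 = -9/7*(-15)*1 = (135/7)*1 = 135/7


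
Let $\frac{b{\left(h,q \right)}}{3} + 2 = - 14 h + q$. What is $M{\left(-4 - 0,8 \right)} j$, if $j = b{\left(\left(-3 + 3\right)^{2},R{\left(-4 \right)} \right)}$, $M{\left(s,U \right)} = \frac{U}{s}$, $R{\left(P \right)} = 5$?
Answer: $-18$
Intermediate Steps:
$b{\left(h,q \right)} = -6 - 42 h + 3 q$ ($b{\left(h,q \right)} = -6 + 3 \left(- 14 h + q\right) = -6 + 3 \left(q - 14 h\right) = -6 - \left(- 3 q + 42 h\right) = -6 - 42 h + 3 q$)
$j = 9$ ($j = -6 - 42 \left(-3 + 3\right)^{2} + 3 \cdot 5 = -6 - 42 \cdot 0^{2} + 15 = -6 - 0 + 15 = -6 + 0 + 15 = 9$)
$M{\left(-4 - 0,8 \right)} j = \frac{8}{-4 - 0} \cdot 9 = \frac{8}{-4 + 0} \cdot 9 = \frac{8}{-4} \cdot 9 = 8 \left(- \frac{1}{4}\right) 9 = \left(-2\right) 9 = -18$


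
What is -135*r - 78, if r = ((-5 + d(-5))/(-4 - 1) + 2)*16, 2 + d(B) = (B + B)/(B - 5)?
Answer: -6990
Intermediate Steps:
d(B) = -2 + 2*B/(-5 + B) (d(B) = -2 + (B + B)/(B - 5) = -2 + (2*B)/(-5 + B) = -2 + 2*B/(-5 + B))
r = 256/5 (r = ((-5 + 10/(-5 - 5))/(-4 - 1) + 2)*16 = ((-5 + 10/(-10))/(-5) + 2)*16 = ((-5 + 10*(-⅒))*(-⅕) + 2)*16 = ((-5 - 1)*(-⅕) + 2)*16 = (-6*(-⅕) + 2)*16 = (6/5 + 2)*16 = (16/5)*16 = 256/5 ≈ 51.200)
-135*r - 78 = -135*256/5 - 78 = -6912 - 78 = -6990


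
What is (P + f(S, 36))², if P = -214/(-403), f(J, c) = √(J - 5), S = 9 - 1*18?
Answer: -2227930/162409 + 428*I*√14/403 ≈ -13.718 + 3.9738*I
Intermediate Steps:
S = -9 (S = 9 - 18 = -9)
f(J, c) = √(-5 + J)
P = 214/403 (P = -214*(-1/403) = 214/403 ≈ 0.53102)
(P + f(S, 36))² = (214/403 + √(-5 - 9))² = (214/403 + √(-14))² = (214/403 + I*√14)²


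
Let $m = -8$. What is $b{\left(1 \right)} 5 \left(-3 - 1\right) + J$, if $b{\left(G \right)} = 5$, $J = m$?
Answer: $-108$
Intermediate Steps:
$J = -8$
$b{\left(1 \right)} 5 \left(-3 - 1\right) + J = 5 \cdot 5 \left(-3 - 1\right) - 8 = 5 \cdot 5 \left(-4\right) - 8 = 5 \left(-20\right) - 8 = -100 - 8 = -108$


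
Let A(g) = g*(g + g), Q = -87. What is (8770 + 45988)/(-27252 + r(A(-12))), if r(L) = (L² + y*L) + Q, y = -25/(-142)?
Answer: 3887818/3951555 ≈ 0.98387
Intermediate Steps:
A(g) = 2*g² (A(g) = g*(2*g) = 2*g²)
y = 25/142 (y = -25*(-1/142) = 25/142 ≈ 0.17606)
r(L) = -87 + L² + 25*L/142 (r(L) = (L² + 25*L/142) - 87 = -87 + L² + 25*L/142)
(8770 + 45988)/(-27252 + r(A(-12))) = (8770 + 45988)/(-27252 + (-87 + (2*(-12)²)² + 25*(2*(-12)²)/142)) = 54758/(-27252 + (-87 + (2*144)² + 25*(2*144)/142)) = 54758/(-27252 + (-87 + 288² + (25/142)*288)) = 54758/(-27252 + (-87 + 82944 + 3600/71)) = 54758/(-27252 + 5886447/71) = 54758/(3951555/71) = 54758*(71/3951555) = 3887818/3951555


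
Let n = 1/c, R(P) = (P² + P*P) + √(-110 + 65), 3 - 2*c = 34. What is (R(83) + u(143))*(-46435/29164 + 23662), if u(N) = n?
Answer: 73680941129607/226021 + 2070096399*I*√5/29164 ≈ 3.2599e+8 + 1.5872e+5*I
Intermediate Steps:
c = -31/2 (c = 3/2 - ½*34 = 3/2 - 17 = -31/2 ≈ -15.500)
R(P) = 2*P² + 3*I*√5 (R(P) = (P² + P²) + √(-45) = 2*P² + 3*I*√5)
n = -2/31 (n = 1/(-31/2) = -2/31 ≈ -0.064516)
u(N) = -2/31
(R(83) + u(143))*(-46435/29164 + 23662) = ((2*83² + 3*I*√5) - 2/31)*(-46435/29164 + 23662) = ((2*6889 + 3*I*√5) - 2/31)*(-46435*1/29164 + 23662) = ((13778 + 3*I*√5) - 2/31)*(-46435/29164 + 23662) = (427116/31 + 3*I*√5)*(690032133/29164) = 73680941129607/226021 + 2070096399*I*√5/29164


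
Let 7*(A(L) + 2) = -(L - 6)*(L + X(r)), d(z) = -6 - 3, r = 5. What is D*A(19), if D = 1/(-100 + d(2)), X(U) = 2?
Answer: 41/109 ≈ 0.37615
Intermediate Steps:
d(z) = -9
D = -1/109 (D = 1/(-100 - 9) = 1/(-109) = -1/109 ≈ -0.0091743)
A(L) = -2 - (-6 + L)*(2 + L)/7 (A(L) = -2 + (-(L - 6)*(L + 2))/7 = -2 + (-(-6 + L)*(2 + L))/7 = -2 - (-6 + L)*(2 + L)/7)
D*A(19) = -(-2/7 - ⅐*19² + (4/7)*19)/109 = -(-2/7 - ⅐*361 + 76/7)/109 = -(-2/7 - 361/7 + 76/7)/109 = -1/109*(-41) = 41/109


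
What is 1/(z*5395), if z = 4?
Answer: 1/21580 ≈ 4.6339e-5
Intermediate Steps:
1/(z*5395) = 1/(4*5395) = 1/21580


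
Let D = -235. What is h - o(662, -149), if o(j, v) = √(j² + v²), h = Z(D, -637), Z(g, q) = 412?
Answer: 412 - √460445 ≈ -266.56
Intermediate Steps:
h = 412
h - o(662, -149) = 412 - √(662² + (-149)²) = 412 - √(438244 + 22201) = 412 - √460445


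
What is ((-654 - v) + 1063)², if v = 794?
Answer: 148225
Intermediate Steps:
((-654 - v) + 1063)² = ((-654 - 1*794) + 1063)² = ((-654 - 794) + 1063)² = (-1448 + 1063)² = (-385)² = 148225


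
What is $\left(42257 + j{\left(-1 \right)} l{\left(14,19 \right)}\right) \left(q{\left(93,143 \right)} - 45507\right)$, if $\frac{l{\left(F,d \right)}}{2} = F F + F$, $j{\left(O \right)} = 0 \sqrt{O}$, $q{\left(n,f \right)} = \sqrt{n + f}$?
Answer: $-1922989299 + 84514 \sqrt{59} \approx -1.9223 \cdot 10^{9}$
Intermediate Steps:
$q{\left(n,f \right)} = \sqrt{f + n}$
$j{\left(O \right)} = 0$
$l{\left(F,d \right)} = 2 F + 2 F^{2}$ ($l{\left(F,d \right)} = 2 \left(F F + F\right) = 2 \left(F^{2} + F\right) = 2 \left(F + F^{2}\right) = 2 F + 2 F^{2}$)
$\left(42257 + j{\left(-1 \right)} l{\left(14,19 \right)}\right) \left(q{\left(93,143 \right)} - 45507\right) = \left(42257 + 0 \cdot 2 \cdot 14 \left(1 + 14\right)\right) \left(\sqrt{143 + 93} - 45507\right) = \left(42257 + 0 \cdot 2 \cdot 14 \cdot 15\right) \left(\sqrt{236} - 45507\right) = \left(42257 + 0 \cdot 420\right) \left(2 \sqrt{59} - 45507\right) = \left(42257 + 0\right) \left(-45507 + 2 \sqrt{59}\right) = 42257 \left(-45507 + 2 \sqrt{59}\right) = -1922989299 + 84514 \sqrt{59}$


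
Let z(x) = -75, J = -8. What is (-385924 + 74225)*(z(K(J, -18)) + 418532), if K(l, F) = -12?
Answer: -130432628443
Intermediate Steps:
(-385924 + 74225)*(z(K(J, -18)) + 418532) = (-385924 + 74225)*(-75 + 418532) = -311699*418457 = -130432628443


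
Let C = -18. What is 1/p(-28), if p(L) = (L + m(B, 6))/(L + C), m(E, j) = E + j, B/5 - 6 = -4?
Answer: 23/6 ≈ 3.8333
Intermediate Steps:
B = 10 (B = 30 + 5*(-4) = 30 - 20 = 10)
p(L) = (16 + L)/(-18 + L) (p(L) = (L + (10 + 6))/(L - 18) = (L + 16)/(-18 + L) = (16 + L)/(-18 + L))
1/p(-28) = 1/((16 - 28)/(-18 - 28)) = 1/(-12/(-46)) = 1/(-1/46*(-12)) = 1/(6/23) = 23/6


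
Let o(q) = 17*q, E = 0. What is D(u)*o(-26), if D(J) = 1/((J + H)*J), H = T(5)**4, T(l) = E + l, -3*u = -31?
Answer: -1989/29543 ≈ -0.067326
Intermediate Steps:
u = 31/3 (u = -1/3*(-31) = 31/3 ≈ 10.333)
T(l) = l (T(l) = 0 + l = l)
H = 625 (H = 5**4 = 625)
D(J) = 1/(J*(625 + J)) (D(J) = 1/((J + 625)*J) = 1/((625 + J)*J) = 1/(J*(625 + J)))
D(u)*o(-26) = (1/((31/3)*(625 + 31/3)))*(17*(-26)) = (3/(31*(1906/3)))*(-442) = ((3/31)*(3/1906))*(-442) = (9/59086)*(-442) = -1989/29543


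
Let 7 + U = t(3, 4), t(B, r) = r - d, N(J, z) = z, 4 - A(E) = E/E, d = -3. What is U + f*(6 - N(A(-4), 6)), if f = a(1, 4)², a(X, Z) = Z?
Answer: 0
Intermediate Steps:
A(E) = 3 (A(E) = 4 - E/E = 4 - 1*1 = 4 - 1 = 3)
f = 16 (f = 4² = 16)
t(B, r) = 3 + r (t(B, r) = r - 1*(-3) = r + 3 = 3 + r)
U = 0 (U = -7 + (3 + 4) = -7 + 7 = 0)
U + f*(6 - N(A(-4), 6)) = 0 + 16*(6 - 1*6) = 0 + 16*(6 - 6) = 0 + 16*0 = 0 + 0 = 0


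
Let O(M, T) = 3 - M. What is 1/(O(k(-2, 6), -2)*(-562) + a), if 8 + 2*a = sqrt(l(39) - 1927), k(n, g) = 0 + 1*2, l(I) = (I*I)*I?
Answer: -283/153004 - sqrt(3587)/153004 ≈ -0.0022411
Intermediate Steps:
l(I) = I**3 (l(I) = I**2*I = I**3)
k(n, g) = 2 (k(n, g) = 0 + 2 = 2)
a = -4 + 2*sqrt(3587) (a = -4 + sqrt(39**3 - 1927)/2 = -4 + sqrt(59319 - 1927)/2 = -4 + sqrt(57392)/2 = -4 + (4*sqrt(3587))/2 = -4 + 2*sqrt(3587) ≈ 115.78)
1/(O(k(-2, 6), -2)*(-562) + a) = 1/((3 - 1*2)*(-562) + (-4 + 2*sqrt(3587))) = 1/((3 - 2)*(-562) + (-4 + 2*sqrt(3587))) = 1/(1*(-562) + (-4 + 2*sqrt(3587))) = 1/(-562 + (-4 + 2*sqrt(3587))) = 1/(-566 + 2*sqrt(3587))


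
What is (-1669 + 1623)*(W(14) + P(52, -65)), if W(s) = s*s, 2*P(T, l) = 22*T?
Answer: -35328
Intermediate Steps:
P(T, l) = 11*T (P(T, l) = (22*T)/2 = 11*T)
W(s) = s**2
(-1669 + 1623)*(W(14) + P(52, -65)) = (-1669 + 1623)*(14**2 + 11*52) = -46*(196 + 572) = -46*768 = -35328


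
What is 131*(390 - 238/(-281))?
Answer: 14387468/281 ≈ 51201.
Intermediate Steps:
131*(390 - 238/(-281)) = 131*(390 - 238*(-1/281)) = 131*(390 + 238/281) = 131*(109828/281) = 14387468/281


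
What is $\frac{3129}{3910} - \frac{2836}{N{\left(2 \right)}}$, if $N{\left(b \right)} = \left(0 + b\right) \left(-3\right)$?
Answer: $\frac{5553767}{11730} \approx 473.47$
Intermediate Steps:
$N{\left(b \right)} = - 3 b$ ($N{\left(b \right)} = b \left(-3\right) = - 3 b$)
$\frac{3129}{3910} - \frac{2836}{N{\left(2 \right)}} = \frac{3129}{3910} - \frac{2836}{\left(-3\right) 2} = 3129 \cdot \frac{1}{3910} - \frac{2836}{-6} = \frac{3129}{3910} - - \frac{1418}{3} = \frac{3129}{3910} + \frac{1418}{3} = \frac{5553767}{11730}$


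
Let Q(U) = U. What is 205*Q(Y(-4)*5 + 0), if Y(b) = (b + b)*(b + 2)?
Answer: 16400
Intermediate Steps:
Y(b) = 2*b*(2 + b) (Y(b) = (2*b)*(2 + b) = 2*b*(2 + b))
205*Q(Y(-4)*5 + 0) = 205*((2*(-4)*(2 - 4))*5 + 0) = 205*((2*(-4)*(-2))*5 + 0) = 205*(16*5 + 0) = 205*(80 + 0) = 205*80 = 16400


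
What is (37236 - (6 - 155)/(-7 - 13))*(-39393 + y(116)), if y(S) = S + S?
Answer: -29158144931/20 ≈ -1.4579e+9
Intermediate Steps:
y(S) = 2*S
(37236 - (6 - 155)/(-7 - 13))*(-39393 + y(116)) = (37236 - (6 - 155)/(-7 - 13))*(-39393 + 2*116) = (37236 - (-149)/(-20))*(-39393 + 232) = (37236 - (-149)*(-1)/20)*(-39161) = (37236 - 1*149/20)*(-39161) = (37236 - 149/20)*(-39161) = (744571/20)*(-39161) = -29158144931/20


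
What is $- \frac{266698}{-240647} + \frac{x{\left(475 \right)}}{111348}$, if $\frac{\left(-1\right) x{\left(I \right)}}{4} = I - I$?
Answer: $\frac{266698}{240647} \approx 1.1083$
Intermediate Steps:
$x{\left(I \right)} = 0$ ($x{\left(I \right)} = - 4 \left(I - I\right) = \left(-4\right) 0 = 0$)
$- \frac{266698}{-240647} + \frac{x{\left(475 \right)}}{111348} = - \frac{266698}{-240647} + \frac{0}{111348} = \left(-266698\right) \left(- \frac{1}{240647}\right) + 0 \cdot \frac{1}{111348} = \frac{266698}{240647} + 0 = \frac{266698}{240647}$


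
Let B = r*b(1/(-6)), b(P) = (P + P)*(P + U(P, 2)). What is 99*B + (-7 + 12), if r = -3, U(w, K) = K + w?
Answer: 170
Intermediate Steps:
b(P) = 2*P*(2 + 2*P) (b(P) = (P + P)*(P + (2 + P)) = (2*P)*(2 + 2*P) = 2*P*(2 + 2*P))
B = 5/3 (B = -12*(1 + 1/(-6))/(-6) = -12*(-1)*(1 - ⅙)/6 = -12*(-1)*5/(6*6) = -3*(-5/9) = 5/3 ≈ 1.6667)
99*B + (-7 + 12) = 99*(5/3) + (-7 + 12) = 165 + 5 = 170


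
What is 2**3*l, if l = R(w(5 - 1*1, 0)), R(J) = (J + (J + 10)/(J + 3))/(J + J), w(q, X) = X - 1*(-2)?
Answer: 44/5 ≈ 8.8000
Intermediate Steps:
w(q, X) = 2 + X (w(q, X) = X + 2 = 2 + X)
R(J) = (J + (10 + J)/(3 + J))/(2*J) (R(J) = (J + (10 + J)/(3 + J))/((2*J)) = (J + (10 + J)/(3 + J))*(1/(2*J)) = (J + (10 + J)/(3 + J))/(2*J))
l = 11/10 (l = (10 + (2 + 0)**2 + 4*(2 + 0))/(2*(2 + 0)*(3 + (2 + 0))) = (1/2)*(10 + 2**2 + 4*2)/(2*(3 + 2)) = (1/2)*(1/2)*(10 + 4 + 8)/5 = (1/2)*(1/2)*(1/5)*22 = 11/10 ≈ 1.1000)
2**3*l = 2**3*(11/10) = 8*(11/10) = 44/5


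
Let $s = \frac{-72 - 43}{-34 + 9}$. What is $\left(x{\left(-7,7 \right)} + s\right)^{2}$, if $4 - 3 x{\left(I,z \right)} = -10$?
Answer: $\frac{19321}{225} \approx 85.871$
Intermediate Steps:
$x{\left(I,z \right)} = \frac{14}{3}$ ($x{\left(I,z \right)} = \frac{4}{3} - - \frac{10}{3} = \frac{4}{3} + \frac{10}{3} = \frac{14}{3}$)
$s = \frac{23}{5}$ ($s = - \frac{115}{-25} = \left(-115\right) \left(- \frac{1}{25}\right) = \frac{23}{5} \approx 4.6$)
$\left(x{\left(-7,7 \right)} + s\right)^{2} = \left(\frac{14}{3} + \frac{23}{5}\right)^{2} = \left(\frac{139}{15}\right)^{2} = \frac{19321}{225}$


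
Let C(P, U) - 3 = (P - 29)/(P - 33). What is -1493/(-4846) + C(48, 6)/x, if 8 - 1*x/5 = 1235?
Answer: 137083181/445953150 ≈ 0.30739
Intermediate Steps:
x = -6135 (x = 40 - 5*1235 = 40 - 6175 = -6135)
C(P, U) = 3 + (-29 + P)/(-33 + P) (C(P, U) = 3 + (P - 29)/(P - 33) = 3 + (-29 + P)/(-33 + P))
-1493/(-4846) + C(48, 6)/x = -1493/(-4846) + (4*(-32 + 48)/(-33 + 48))/(-6135) = -1493*(-1/4846) + (4*16/15)*(-1/6135) = 1493/4846 + (4*(1/15)*16)*(-1/6135) = 1493/4846 + (64/15)*(-1/6135) = 1493/4846 - 64/92025 = 137083181/445953150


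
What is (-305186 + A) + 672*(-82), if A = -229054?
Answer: -589344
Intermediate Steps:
(-305186 + A) + 672*(-82) = (-305186 - 229054) + 672*(-82) = -534240 - 55104 = -589344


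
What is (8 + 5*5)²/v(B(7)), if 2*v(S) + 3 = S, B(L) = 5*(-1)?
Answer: -1089/4 ≈ -272.25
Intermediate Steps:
B(L) = -5
v(S) = -3/2 + S/2
(8 + 5*5)²/v(B(7)) = (8 + 5*5)²/(-3/2 + (½)*(-5)) = (8 + 25)²/(-3/2 - 5/2) = 33²/(-4) = 1089*(-¼) = -1089/4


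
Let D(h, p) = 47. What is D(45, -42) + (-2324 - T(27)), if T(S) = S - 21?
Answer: -2283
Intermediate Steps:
T(S) = -21 + S
D(45, -42) + (-2324 - T(27)) = 47 + (-2324 - (-21 + 27)) = 47 + (-2324 - 1*6) = 47 + (-2324 - 6) = 47 - 2330 = -2283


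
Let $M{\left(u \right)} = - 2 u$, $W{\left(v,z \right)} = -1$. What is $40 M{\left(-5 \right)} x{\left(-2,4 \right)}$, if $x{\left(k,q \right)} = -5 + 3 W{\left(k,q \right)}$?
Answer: $-3200$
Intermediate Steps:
$x{\left(k,q \right)} = -8$ ($x{\left(k,q \right)} = -5 + 3 \left(-1\right) = -5 - 3 = -8$)
$40 M{\left(-5 \right)} x{\left(-2,4 \right)} = 40 \left(\left(-2\right) \left(-5\right)\right) \left(-8\right) = 40 \cdot 10 \left(-8\right) = 400 \left(-8\right) = -3200$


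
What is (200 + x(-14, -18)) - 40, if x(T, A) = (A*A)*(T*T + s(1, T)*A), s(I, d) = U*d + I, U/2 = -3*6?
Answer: -2881496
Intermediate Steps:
U = -36 (U = 2*(-3*6) = 2*(-18) = -36)
s(I, d) = I - 36*d (s(I, d) = -36*d + I = I - 36*d)
x(T, A) = A²*(T² + A*(1 - 36*T)) (x(T, A) = (A*A)*(T*T + (1 - 36*T)*A) = A²*(T² + A*(1 - 36*T)))
(200 + x(-14, -18)) - 40 = (200 + (-18)²*((-14)² - 1*(-18)*(-1 + 36*(-14)))) - 40 = (200 + 324*(196 - 1*(-18)*(-1 - 504))) - 40 = (200 + 324*(196 - 1*(-18)*(-505))) - 40 = (200 + 324*(196 - 9090)) - 40 = (200 + 324*(-8894)) - 40 = (200 - 2881656) - 40 = -2881456 - 40 = -2881496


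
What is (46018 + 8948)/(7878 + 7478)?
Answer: 27483/7678 ≈ 3.5794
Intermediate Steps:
(46018 + 8948)/(7878 + 7478) = 54966/15356 = 54966*(1/15356) = 27483/7678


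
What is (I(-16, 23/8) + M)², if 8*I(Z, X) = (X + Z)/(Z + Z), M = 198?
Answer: 164518660881/4194304 ≈ 39224.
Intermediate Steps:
I(Z, X) = (X + Z)/(16*Z) (I(Z, X) = ((X + Z)/(Z + Z))/8 = ((X + Z)/((2*Z)))/8 = ((X + Z)*(1/(2*Z)))/8 = ((X + Z)/(2*Z))/8 = (X + Z)/(16*Z))
(I(-16, 23/8) + M)² = ((1/16)*(23/8 - 16)/(-16) + 198)² = ((1/16)*(-1/16)*(23*(⅛) - 16) + 198)² = ((1/16)*(-1/16)*(23/8 - 16) + 198)² = ((1/16)*(-1/16)*(-105/8) + 198)² = (105/2048 + 198)² = (405609/2048)² = 164518660881/4194304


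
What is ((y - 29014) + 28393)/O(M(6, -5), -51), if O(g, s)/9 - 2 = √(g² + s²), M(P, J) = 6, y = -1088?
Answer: 3418/23697 - 1709*√293/7899 ≈ -3.5592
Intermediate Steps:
O(g, s) = 18 + 9*√(g² + s²)
((y - 29014) + 28393)/O(M(6, -5), -51) = ((-1088 - 29014) + 28393)/(18 + 9*√(6² + (-51)²)) = (-30102 + 28393)/(18 + 9*√(36 + 2601)) = -1709/(18 + 9*√2637) = -1709/(18 + 9*(3*√293)) = -1709/(18 + 27*√293)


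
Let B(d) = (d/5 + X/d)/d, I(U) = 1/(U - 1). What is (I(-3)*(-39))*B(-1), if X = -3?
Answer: -273/10 ≈ -27.300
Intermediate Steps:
I(U) = 1/(-1 + U)
B(d) = (-3/d + d/5)/d (B(d) = (d/5 - 3/d)/d = (-3/d + d/5)/d)
(I(-3)*(-39))*B(-1) = (-39/(-1 - 3))*(⅕ - 3/(-1)²) = (-39/(-4))*(⅕ - 3*1) = (-¼*(-39))*(⅕ - 3) = (39/4)*(-14/5) = -273/10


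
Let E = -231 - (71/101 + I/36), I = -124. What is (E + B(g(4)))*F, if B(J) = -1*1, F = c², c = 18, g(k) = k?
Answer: -7502256/101 ≈ -74280.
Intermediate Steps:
F = 324 (F = 18² = 324)
E = -207487/909 (E = -231 - (71/101 - 124/36) = -231 - (71*(1/101) - 124*1/36) = -231 - (71/101 - 31/9) = -231 - 1*(-2492/909) = -231 + 2492/909 = -207487/909 ≈ -228.26)
B(J) = -1
(E + B(g(4)))*F = (-207487/909 - 1)*324 = -208396/909*324 = -7502256/101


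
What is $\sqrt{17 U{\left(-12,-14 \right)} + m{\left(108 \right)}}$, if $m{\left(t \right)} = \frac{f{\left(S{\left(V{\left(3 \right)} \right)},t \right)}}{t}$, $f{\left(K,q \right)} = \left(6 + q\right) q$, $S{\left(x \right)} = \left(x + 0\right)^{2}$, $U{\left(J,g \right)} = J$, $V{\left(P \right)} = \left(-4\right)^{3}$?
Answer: $3 i \sqrt{10} \approx 9.4868 i$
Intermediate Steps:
$V{\left(P \right)} = -64$
$S{\left(x \right)} = x^{2}$
$f{\left(K,q \right)} = q \left(6 + q\right)$
$m{\left(t \right)} = 6 + t$ ($m{\left(t \right)} = \frac{t \left(6 + t\right)}{t} = 6 + t$)
$\sqrt{17 U{\left(-12,-14 \right)} + m{\left(108 \right)}} = \sqrt{17 \left(-12\right) + \left(6 + 108\right)} = \sqrt{-204 + 114} = \sqrt{-90} = 3 i \sqrt{10}$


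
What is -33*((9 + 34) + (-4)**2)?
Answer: -1947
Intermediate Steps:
-33*((9 + 34) + (-4)**2) = -33*(43 + 16) = -33*59 = -1947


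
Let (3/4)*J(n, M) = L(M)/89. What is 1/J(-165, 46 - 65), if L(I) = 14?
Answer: 267/56 ≈ 4.7679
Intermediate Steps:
J(n, M) = 56/267 (J(n, M) = 4*(14/89)/3 = 4*(14*(1/89))/3 = (4/3)*(14/89) = 56/267)
1/J(-165, 46 - 65) = 1/(56/267) = 267/56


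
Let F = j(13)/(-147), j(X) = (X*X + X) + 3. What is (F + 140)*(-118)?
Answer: -2406610/147 ≈ -16372.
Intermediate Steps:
j(X) = 3 + X + X² (j(X) = (X² + X) + 3 = (X + X²) + 3 = 3 + X + X²)
F = -185/147 (F = (3 + 13 + 13²)/(-147) = (3 + 13 + 169)*(-1/147) = 185*(-1/147) = -185/147 ≈ -1.2585)
(F + 140)*(-118) = (-185/147 + 140)*(-118) = (20395/147)*(-118) = -2406610/147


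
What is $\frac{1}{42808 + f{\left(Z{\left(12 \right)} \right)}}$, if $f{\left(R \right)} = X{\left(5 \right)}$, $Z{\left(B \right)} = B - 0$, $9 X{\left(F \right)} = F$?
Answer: $\frac{9}{385277} \approx 2.336 \cdot 10^{-5}$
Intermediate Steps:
$X{\left(F \right)} = \frac{F}{9}$
$Z{\left(B \right)} = B$ ($Z{\left(B \right)} = B + 0 = B$)
$f{\left(R \right)} = \frac{5}{9}$ ($f{\left(R \right)} = \frac{1}{9} \cdot 5 = \frac{5}{9}$)
$\frac{1}{42808 + f{\left(Z{\left(12 \right)} \right)}} = \frac{1}{42808 + \frac{5}{9}} = \frac{1}{\frac{385277}{9}} = \frac{9}{385277}$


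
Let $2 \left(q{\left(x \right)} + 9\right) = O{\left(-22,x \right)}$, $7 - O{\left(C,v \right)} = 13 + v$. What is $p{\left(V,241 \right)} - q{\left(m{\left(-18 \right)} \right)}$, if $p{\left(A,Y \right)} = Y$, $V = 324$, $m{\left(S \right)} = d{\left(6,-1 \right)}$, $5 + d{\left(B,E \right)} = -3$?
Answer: $249$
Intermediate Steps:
$d{\left(B,E \right)} = -8$ ($d{\left(B,E \right)} = -5 - 3 = -8$)
$O{\left(C,v \right)} = -6 - v$ ($O{\left(C,v \right)} = 7 - \left(13 + v\right) = -6 - v$)
$m{\left(S \right)} = -8$
$q{\left(x \right)} = -12 - \frac{x}{2}$ ($q{\left(x \right)} = -9 + \frac{-6 - x}{2} = -9 - \left(3 + \frac{x}{2}\right) = -12 - \frac{x}{2}$)
$p{\left(V,241 \right)} - q{\left(m{\left(-18 \right)} \right)} = 241 - \left(-12 - -4\right) = 241 - \left(-12 + 4\right) = 241 - -8 = 241 + 8 = 249$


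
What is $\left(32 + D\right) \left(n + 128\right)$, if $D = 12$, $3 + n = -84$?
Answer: $1804$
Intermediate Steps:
$n = -87$ ($n = -3 - 84 = -87$)
$\left(32 + D\right) \left(n + 128\right) = \left(32 + 12\right) \left(-87 + 128\right) = 44 \cdot 41 = 1804$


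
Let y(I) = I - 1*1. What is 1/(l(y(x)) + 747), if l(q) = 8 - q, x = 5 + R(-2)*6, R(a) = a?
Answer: 1/763 ≈ 0.0013106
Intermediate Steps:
x = -7 (x = 5 - 2*6 = 5 - 12 = -7)
y(I) = -1 + I (y(I) = I - 1 = -1 + I)
1/(l(y(x)) + 747) = 1/((8 - (-1 - 7)) + 747) = 1/((8 - 1*(-8)) + 747) = 1/((8 + 8) + 747) = 1/(16 + 747) = 1/763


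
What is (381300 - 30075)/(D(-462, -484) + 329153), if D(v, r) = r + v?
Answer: 351225/328207 ≈ 1.0701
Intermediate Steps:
(381300 - 30075)/(D(-462, -484) + 329153) = (381300 - 30075)/((-484 - 462) + 329153) = 351225/(-946 + 329153) = 351225/328207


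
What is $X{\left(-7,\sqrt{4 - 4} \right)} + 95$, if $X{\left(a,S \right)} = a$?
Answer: $88$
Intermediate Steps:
$X{\left(-7,\sqrt{4 - 4} \right)} + 95 = -7 + 95 = 88$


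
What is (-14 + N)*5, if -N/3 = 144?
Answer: -2230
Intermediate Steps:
N = -432 (N = -3*144 = -432)
(-14 + N)*5 = (-14 - 432)*5 = -446*5 = -2230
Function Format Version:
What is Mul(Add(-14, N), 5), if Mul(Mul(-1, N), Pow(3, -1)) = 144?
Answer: -2230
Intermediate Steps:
N = -432 (N = Mul(-3, 144) = -432)
Mul(Add(-14, N), 5) = Mul(Add(-14, -432), 5) = Mul(-446, 5) = -2230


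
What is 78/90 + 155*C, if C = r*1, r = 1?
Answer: 2338/15 ≈ 155.87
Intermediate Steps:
C = 1 (C = 1*1 = 1)
78/90 + 155*C = 78/90 + 155*1 = 78*(1/90) + 155 = 13/15 + 155 = 2338/15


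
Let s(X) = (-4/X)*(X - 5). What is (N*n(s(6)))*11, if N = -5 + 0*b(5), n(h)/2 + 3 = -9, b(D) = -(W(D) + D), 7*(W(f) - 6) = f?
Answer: 1320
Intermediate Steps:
W(f) = 6 + f/7
b(D) = -6 - 8*D/7 (b(D) = -((6 + D/7) + D) = -(6 + 8*D/7) = -6 - 8*D/7)
s(X) = -4*(-5 + X)/X (s(X) = (-4/X)*(-5 + X) = -4*(-5 + X)/X)
n(h) = -24 (n(h) = -6 + 2*(-9) = -6 - 18 = -24)
N = -5 (N = -5 + 0*(-6 - 8/7*5) = -5 + 0*(-6 - 40/7) = -5 + 0*(-82/7) = -5 + 0 = -5)
(N*n(s(6)))*11 = -5*(-24)*11 = 120*11 = 1320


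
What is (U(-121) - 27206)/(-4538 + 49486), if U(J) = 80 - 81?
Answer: -27207/44948 ≈ -0.60530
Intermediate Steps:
U(J) = -1
(U(-121) - 27206)/(-4538 + 49486) = (-1 - 27206)/(-4538 + 49486) = -27207/44948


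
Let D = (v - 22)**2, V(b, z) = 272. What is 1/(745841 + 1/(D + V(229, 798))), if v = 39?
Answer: 561/418416802 ≈ 1.3408e-6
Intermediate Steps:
D = 289 (D = (39 - 22)**2 = 17**2 = 289)
1/(745841 + 1/(D + V(229, 798))) = 1/(745841 + 1/(289 + 272)) = 1/(745841 + 1/561) = 1/(418416802/561) = 561/418416802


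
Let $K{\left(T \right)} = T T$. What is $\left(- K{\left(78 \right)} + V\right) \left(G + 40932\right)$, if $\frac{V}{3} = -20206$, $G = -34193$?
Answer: $-449504778$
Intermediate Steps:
$V = -60618$ ($V = 3 \left(-20206\right) = -60618$)
$K{\left(T \right)} = T^{2}$
$\left(- K{\left(78 \right)} + V\right) \left(G + 40932\right) = \left(- 78^{2} - 60618\right) \left(-34193 + 40932\right) = \left(\left(-1\right) 6084 - 60618\right) 6739 = \left(-6084 - 60618\right) 6739 = \left(-66702\right) 6739 = -449504778$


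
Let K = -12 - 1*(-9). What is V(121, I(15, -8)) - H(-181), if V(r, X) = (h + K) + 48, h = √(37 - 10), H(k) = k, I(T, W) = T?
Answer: 226 + 3*√3 ≈ 231.20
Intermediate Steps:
K = -3 (K = -12 + 9 = -3)
h = 3*√3 (h = √27 = 3*√3 ≈ 5.1962)
V(r, X) = 45 + 3*√3 (V(r, X) = (3*√3 - 3) + 48 = (-3 + 3*√3) + 48 = 45 + 3*√3)
V(121, I(15, -8)) - H(-181) = (45 + 3*√3) - 1*(-181) = (45 + 3*√3) + 181 = 226 + 3*√3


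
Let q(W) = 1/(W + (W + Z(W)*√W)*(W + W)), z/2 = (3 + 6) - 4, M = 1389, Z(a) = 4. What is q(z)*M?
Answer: -29169/1990 + 5556*√10/995 ≈ 3.0001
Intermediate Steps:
z = 10 (z = 2*((3 + 6) - 4) = 2*(9 - 4) = 2*5 = 10)
q(W) = 1/(W + 2*W*(W + 4*√W)) (q(W) = 1/(W + (W + 4*√W)*(W + W)) = 1/(W + (W + 4*√W)*(2*W)) = 1/(W + 2*W*(W + 4*√W)))
q(z)*M = 1389/(10 + 2*10² + 8*10^(3/2)) = 1389/(10 + 2*100 + 8*(10*√10)) = 1389/(10 + 200 + 80*√10) = 1389/(210 + 80*√10)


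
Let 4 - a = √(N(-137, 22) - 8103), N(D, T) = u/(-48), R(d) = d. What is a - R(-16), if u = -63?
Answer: 20 - 3*I*√14403/4 ≈ 20.0 - 90.009*I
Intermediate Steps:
N(D, T) = 21/16 (N(D, T) = -63/(-48) = -63*(-1/48) = 21/16)
a = 4 - 3*I*√14403/4 (a = 4 - √(21/16 - 8103) = 4 - √(-129627/16) = 4 - 3*I*√14403/4 ≈ 4.0 - 90.009*I)
a - R(-16) = (4 - 3*I*√14403/4) - 1*(-16) = (4 - 3*I*√14403/4) + 16 = 20 - 3*I*√14403/4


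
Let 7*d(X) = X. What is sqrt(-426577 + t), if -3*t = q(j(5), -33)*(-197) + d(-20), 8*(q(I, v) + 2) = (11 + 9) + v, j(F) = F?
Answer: I*sqrt(334622246)/28 ≈ 653.31*I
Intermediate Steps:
d(X) = X/7
q(I, v) = 1/2 + v/8 (q(I, v) = -2 + ((11 + 9) + v)/8 = -2 + (20 + v)/8 = -2 + (5/2 + v/8) = 1/2 + v/8)
t = -13277/56 (t = -((1/2 + (1/8)*(-33))*(-197) + (1/7)*(-20))/3 = -((1/2 - 33/8)*(-197) - 20/7)/3 = -(-29/8*(-197) - 20/7)/3 = -(5713/8 - 20/7)/3 = -1/3*39831/56 = -13277/56 ≈ -237.09)
sqrt(-426577 + t) = sqrt(-426577 - 13277/56) = sqrt(-23901589/56) = I*sqrt(334622246)/28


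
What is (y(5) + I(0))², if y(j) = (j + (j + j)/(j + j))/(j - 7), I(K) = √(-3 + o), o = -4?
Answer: (-3 + I*√7)² ≈ 2.0 - 15.875*I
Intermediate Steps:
I(K) = I*√7 (I(K) = √(-3 - 4) = √(-7) = I*√7)
y(j) = (1 + j)/(-7 + j) (y(j) = (j + (2*j)/((2*j)))/(-7 + j) = (j + (2*j)*(1/(2*j)))/(-7 + j) = (j + 1)/(-7 + j) = (1 + j)/(-7 + j))
(y(5) + I(0))² = ((1 + 5)/(-7 + 5) + I*√7)² = (6/(-2) + I*√7)² = (-½*6 + I*√7)² = (-3 + I*√7)²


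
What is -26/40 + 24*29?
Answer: 13907/20 ≈ 695.35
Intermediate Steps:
-26/40 + 24*29 = -26*1/40 + 696 = -13/20 + 696 = 13907/20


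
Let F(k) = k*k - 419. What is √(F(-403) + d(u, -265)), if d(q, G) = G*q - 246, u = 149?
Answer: √122259 ≈ 349.66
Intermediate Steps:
d(q, G) = -246 + G*q
F(k) = -419 + k² (F(k) = k² - 419 = -419 + k²)
√(F(-403) + d(u, -265)) = √((-419 + (-403)²) + (-246 - 265*149)) = √((-419 + 162409) + (-246 - 39485)) = √(161990 - 39731) = √122259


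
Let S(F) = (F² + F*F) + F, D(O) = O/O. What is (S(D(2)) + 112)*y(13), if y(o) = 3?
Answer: 345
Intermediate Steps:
D(O) = 1
S(F) = F + 2*F² (S(F) = (F² + F²) + F = 2*F² + F = F + 2*F²)
(S(D(2)) + 112)*y(13) = (1*(1 + 2*1) + 112)*3 = (1*(1 + 2) + 112)*3 = (1*3 + 112)*3 = (3 + 112)*3 = 115*3 = 345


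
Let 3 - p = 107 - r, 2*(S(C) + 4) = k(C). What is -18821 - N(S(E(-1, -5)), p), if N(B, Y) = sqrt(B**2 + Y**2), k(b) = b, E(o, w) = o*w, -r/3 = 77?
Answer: -18821 - sqrt(448909)/2 ≈ -19156.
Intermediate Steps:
r = -231 (r = -3*77 = -231)
S(C) = -4 + C/2
p = -335 (p = 3 - (107 - 1*(-231)) = 3 - (107 + 231) = 3 - 1*338 = 3 - 338 = -335)
-18821 - N(S(E(-1, -5)), p) = -18821 - sqrt((-4 + (-1*(-5))/2)**2 + (-335)**2) = -18821 - sqrt((-4 + (1/2)*5)**2 + 112225) = -18821 - sqrt((-4 + 5/2)**2 + 112225) = -18821 - sqrt((-3/2)**2 + 112225) = -18821 - sqrt(9/4 + 112225) = -18821 - sqrt(448909/4) = -18821 - sqrt(448909)/2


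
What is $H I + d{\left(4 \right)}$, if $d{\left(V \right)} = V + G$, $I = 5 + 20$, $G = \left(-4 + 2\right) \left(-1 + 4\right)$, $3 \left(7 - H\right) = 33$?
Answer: $-102$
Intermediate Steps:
$H = -4$ ($H = 7 - 11 = -4$)
$G = -6$ ($G = \left(-2\right) 3 = -6$)
$I = 25$
$d{\left(V \right)} = -6 + V$ ($d{\left(V \right)} = V - 6 = -6 + V$)
$H I + d{\left(4 \right)} = \left(-4\right) 25 + \left(-6 + 4\right) = -100 - 2 = -102$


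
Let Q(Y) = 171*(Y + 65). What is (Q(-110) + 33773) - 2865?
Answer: 23213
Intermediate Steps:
Q(Y) = 11115 + 171*Y (Q(Y) = 171*(65 + Y) = 11115 + 171*Y)
(Q(-110) + 33773) - 2865 = ((11115 + 171*(-110)) + 33773) - 2865 = ((11115 - 18810) + 33773) - 2865 = (-7695 + 33773) - 2865 = 26078 - 2865 = 23213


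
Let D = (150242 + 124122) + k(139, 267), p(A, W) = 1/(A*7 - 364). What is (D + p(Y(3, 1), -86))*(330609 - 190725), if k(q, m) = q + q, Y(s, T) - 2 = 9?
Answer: 11025972038652/287 ≈ 3.8418e+10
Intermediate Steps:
Y(s, T) = 11 (Y(s, T) = 2 + 9 = 11)
p(A, W) = 1/(-364 + 7*A) (p(A, W) = 1/(7*A - 364) = 1/(-364 + 7*A))
k(q, m) = 2*q
D = 274642 (D = (150242 + 124122) + 2*139 = 274364 + 278 = 274642)
(D + p(Y(3, 1), -86))*(330609 - 190725) = (274642 + 1/(7*(-52 + 11)))*(330609 - 190725) = (274642 + (1/7)/(-41))*139884 = (274642 + (1/7)*(-1/41))*139884 = (274642 - 1/287)*139884 = (78822253/287)*139884 = 11025972038652/287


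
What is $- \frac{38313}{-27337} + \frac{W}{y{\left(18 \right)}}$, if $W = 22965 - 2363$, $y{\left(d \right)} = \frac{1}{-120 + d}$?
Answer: $- \frac{57446042835}{27337} \approx -2.1014 \cdot 10^{6}$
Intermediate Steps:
$W = 20602$
$- \frac{38313}{-27337} + \frac{W}{y{\left(18 \right)}} = - \frac{38313}{-27337} + \frac{20602}{\frac{1}{-120 + 18}} = \left(-38313\right) \left(- \frac{1}{27337}\right) + \frac{20602}{\frac{1}{-102}} = \frac{38313}{27337} + \frac{20602}{- \frac{1}{102}} = \frac{38313}{27337} + 20602 \left(-102\right) = \frac{38313}{27337} - 2101404 = - \frac{57446042835}{27337}$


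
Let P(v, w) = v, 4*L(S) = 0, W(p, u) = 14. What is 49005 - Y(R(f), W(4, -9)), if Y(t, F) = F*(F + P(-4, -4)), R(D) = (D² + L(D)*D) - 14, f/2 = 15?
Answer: 48865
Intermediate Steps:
f = 30 (f = 2*15 = 30)
L(S) = 0 (L(S) = (¼)*0 = 0)
R(D) = -14 + D² (R(D) = (D² + 0*D) - 14 = (D² + 0) - 14 = D² - 14 = -14 + D²)
Y(t, F) = F*(-4 + F) (Y(t, F) = F*(F - 4) = F*(-4 + F))
49005 - Y(R(f), W(4, -9)) = 49005 - 14*(-4 + 14) = 49005 - 14*10 = 49005 - 1*140 = 49005 - 140 = 48865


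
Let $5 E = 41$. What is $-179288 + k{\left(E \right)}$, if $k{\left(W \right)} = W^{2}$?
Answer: $- \frac{4480519}{25} \approx -1.7922 \cdot 10^{5}$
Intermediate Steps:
$E = \frac{41}{5}$ ($E = \frac{1}{5} \cdot 41 = \frac{41}{5} \approx 8.2$)
$-179288 + k{\left(E \right)} = -179288 + \left(\frac{41}{5}\right)^{2} = -179288 + \frac{1681}{25} = - \frac{4480519}{25}$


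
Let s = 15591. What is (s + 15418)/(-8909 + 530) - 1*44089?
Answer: -369452740/8379 ≈ -44093.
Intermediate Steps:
(s + 15418)/(-8909 + 530) - 1*44089 = (15591 + 15418)/(-8909 + 530) - 1*44089 = 31009/(-8379) - 44089 = 31009*(-1/8379) - 44089 = -31009/8379 - 44089 = -369452740/8379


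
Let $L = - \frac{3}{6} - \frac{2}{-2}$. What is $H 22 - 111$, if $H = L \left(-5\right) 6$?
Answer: $-441$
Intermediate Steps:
$L = \frac{1}{2}$ ($L = \left(-3\right) \frac{1}{6} - -1 = - \frac{1}{2} + 1 = \frac{1}{2} \approx 0.5$)
$H = -15$ ($H = \frac{1}{2} \left(-5\right) 6 = \left(- \frac{5}{2}\right) 6 = -15$)
$H 22 - 111 = \left(-15\right) 22 - 111 = -330 - 111 = -441$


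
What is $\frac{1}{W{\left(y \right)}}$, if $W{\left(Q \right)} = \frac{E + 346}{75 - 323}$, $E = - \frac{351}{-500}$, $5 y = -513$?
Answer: $- \frac{124000}{173351} \approx -0.71531$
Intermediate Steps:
$y = - \frac{513}{5}$ ($y = \frac{1}{5} \left(-513\right) = - \frac{513}{5} \approx -102.6$)
$E = \frac{351}{500}$ ($E = \left(-351\right) \left(- \frac{1}{500}\right) = \frac{351}{500} \approx 0.702$)
$W{\left(Q \right)} = - \frac{173351}{124000}$ ($W{\left(Q \right)} = \frac{\frac{351}{500} + 346}{75 - 323} = \frac{173351}{500 \left(-248\right)} = \frac{173351}{500} \left(- \frac{1}{248}\right) = - \frac{173351}{124000}$)
$\frac{1}{W{\left(y \right)}} = \frac{1}{- \frac{173351}{124000}} = - \frac{124000}{173351}$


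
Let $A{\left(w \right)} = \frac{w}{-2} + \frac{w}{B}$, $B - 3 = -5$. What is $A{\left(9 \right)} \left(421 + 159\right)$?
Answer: $-5220$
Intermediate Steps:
$B = -2$ ($B = 3 - 5 = -2$)
$A{\left(w \right)} = - w$ ($A{\left(w \right)} = \frac{w}{-2} + \frac{w}{-2} = w \left(- \frac{1}{2}\right) + w \left(- \frac{1}{2}\right) = - \frac{w}{2} - \frac{w}{2} = - w$)
$A{\left(9 \right)} \left(421 + 159\right) = \left(-1\right) 9 \left(421 + 159\right) = \left(-9\right) 580 = -5220$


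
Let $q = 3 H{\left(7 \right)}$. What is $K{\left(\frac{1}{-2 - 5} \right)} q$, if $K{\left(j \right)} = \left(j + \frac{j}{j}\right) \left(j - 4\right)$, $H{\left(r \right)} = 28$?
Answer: $- \frac{2088}{7} \approx -298.29$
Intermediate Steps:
$q = 84$ ($q = 3 \cdot 28 = 84$)
$K{\left(j \right)} = \left(1 + j\right) \left(-4 + j\right)$ ($K{\left(j \right)} = \left(j + 1\right) \left(-4 + j\right) = \left(1 + j\right) \left(-4 + j\right)$)
$K{\left(\frac{1}{-2 - 5} \right)} q = \left(-4 + \left(\frac{1}{-2 - 5}\right)^{2} - \frac{3}{-2 - 5}\right) 84 = \left(-4 + \left(\frac{1}{-7}\right)^{2} - \frac{3}{-7}\right) 84 = \left(-4 + \left(- \frac{1}{7}\right)^{2} - - \frac{3}{7}\right) 84 = \left(-4 + \frac{1}{49} + \frac{3}{7}\right) 84 = \left(- \frac{174}{49}\right) 84 = - \frac{2088}{7}$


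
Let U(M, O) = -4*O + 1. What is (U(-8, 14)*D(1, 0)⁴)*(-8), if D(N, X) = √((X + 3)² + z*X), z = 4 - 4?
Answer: 35640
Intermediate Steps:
z = 0
U(M, O) = 1 - 4*O
D(N, X) = √((3 + X)²) (D(N, X) = √((X + 3)² + 0*X) = √((3 + X)² + 0) = √((3 + X)²))
(U(-8, 14)*D(1, 0)⁴)*(-8) = ((1 - 4*14)*(√((3 + 0)²))⁴)*(-8) = ((1 - 56)*(√(3²))⁴)*(-8) = -55*(√9)⁴*(-8) = -55*3⁴*(-8) = -55*81*(-8) = -4455*(-8) = 35640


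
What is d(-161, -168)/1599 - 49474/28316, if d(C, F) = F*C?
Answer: 114463707/7546214 ≈ 15.168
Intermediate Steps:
d(C, F) = C*F
d(-161, -168)/1599 - 49474/28316 = -161*(-168)/1599 - 49474/28316 = 27048*(1/1599) - 49474*1/28316 = 9016/533 - 24737/14158 = 114463707/7546214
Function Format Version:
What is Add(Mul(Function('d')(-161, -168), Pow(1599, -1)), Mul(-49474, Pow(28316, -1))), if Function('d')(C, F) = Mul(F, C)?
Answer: Rational(114463707, 7546214) ≈ 15.168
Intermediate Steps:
Function('d')(C, F) = Mul(C, F)
Add(Mul(Function('d')(-161, -168), Pow(1599, -1)), Mul(-49474, Pow(28316, -1))) = Add(Mul(Mul(-161, -168), Pow(1599, -1)), Mul(-49474, Pow(28316, -1))) = Add(Mul(27048, Rational(1, 1599)), Mul(-49474, Rational(1, 28316))) = Add(Rational(9016, 533), Rational(-24737, 14158)) = Rational(114463707, 7546214)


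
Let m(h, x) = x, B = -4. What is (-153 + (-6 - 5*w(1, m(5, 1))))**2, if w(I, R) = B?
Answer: 19321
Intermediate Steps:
w(I, R) = -4
(-153 + (-6 - 5*w(1, m(5, 1))))**2 = (-153 + (-6 - 5*(-4)))**2 = (-153 + (-6 + 20))**2 = (-153 + 14)**2 = (-139)**2 = 19321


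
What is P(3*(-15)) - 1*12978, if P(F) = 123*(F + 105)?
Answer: -5598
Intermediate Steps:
P(F) = 12915 + 123*F (P(F) = 123*(105 + F) = 12915 + 123*F)
P(3*(-15)) - 1*12978 = (12915 + 123*(3*(-15))) - 1*12978 = (12915 + 123*(-45)) - 12978 = (12915 - 5535) - 12978 = 7380 - 12978 = -5598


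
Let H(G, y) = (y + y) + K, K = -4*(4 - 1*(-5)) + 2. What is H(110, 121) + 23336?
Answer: 23544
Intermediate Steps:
K = -34 (K = -4*(4 + 5) + 2 = -4*9 + 2 = -36 + 2 = -34)
H(G, y) = -34 + 2*y (H(G, y) = (y + y) - 34 = 2*y - 34 = -34 + 2*y)
H(110, 121) + 23336 = (-34 + 2*121) + 23336 = (-34 + 242) + 23336 = 208 + 23336 = 23544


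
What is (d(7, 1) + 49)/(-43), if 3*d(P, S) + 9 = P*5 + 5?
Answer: -178/129 ≈ -1.3798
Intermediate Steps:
d(P, S) = -4/3 + 5*P/3 (d(P, S) = -3 + (P*5 + 5)/3 = -3 + (5*P + 5)/3 = -3 + (5 + 5*P)/3 = -3 + (5/3 + 5*P/3) = -4/3 + 5*P/3)
(d(7, 1) + 49)/(-43) = ((-4/3 + (5/3)*7) + 49)/(-43) = -((-4/3 + 35/3) + 49)/43 = -(31/3 + 49)/43 = -1/43*178/3 = -178/129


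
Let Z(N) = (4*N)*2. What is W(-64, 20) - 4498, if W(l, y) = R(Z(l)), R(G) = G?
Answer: -5010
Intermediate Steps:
Z(N) = 8*N
W(l, y) = 8*l
W(-64, 20) - 4498 = 8*(-64) - 4498 = -512 - 4498 = -5010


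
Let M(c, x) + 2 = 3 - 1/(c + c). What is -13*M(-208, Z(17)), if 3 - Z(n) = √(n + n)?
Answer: -417/32 ≈ -13.031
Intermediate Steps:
Z(n) = 3 - √2*√n (Z(n) = 3 - √(n + n) = 3 - √(2*n) = 3 - √2*√n)
M(c, x) = 1 - 1/(2*c) (M(c, x) = -2 + (3 - 1/(c + c)) = -2 + (3 - 1/(2*c)) = 1 - 1/(2*c))
-13*M(-208, Z(17)) = -13*(-½ - 208)/(-208) = -(-1)*(-417)/(16*2) = -13*417/416 = -417/32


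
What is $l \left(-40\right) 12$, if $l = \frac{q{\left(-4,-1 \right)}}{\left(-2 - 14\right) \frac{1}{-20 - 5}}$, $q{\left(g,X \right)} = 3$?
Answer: $-2250$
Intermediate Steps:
$l = \frac{75}{16}$ ($l = \frac{3}{\left(-2 - 14\right) \frac{1}{-20 - 5}} = \frac{3}{\left(-16\right) \frac{1}{-25}} = \frac{3}{\left(-16\right) \left(- \frac{1}{25}\right)} = \frac{3}{\frac{16}{25}} = 3 \cdot \frac{25}{16} = \frac{75}{16} \approx 4.6875$)
$l \left(-40\right) 12 = \frac{75}{16} \left(-40\right) 12 = \left(- \frac{375}{2}\right) 12 = -2250$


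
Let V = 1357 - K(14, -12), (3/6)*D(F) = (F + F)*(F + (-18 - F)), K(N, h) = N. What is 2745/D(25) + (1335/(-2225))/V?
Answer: -81947/53720 ≈ -1.5254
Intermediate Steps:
D(F) = -72*F (D(F) = 2*((F + F)*(F + (-18 - F))) = 2*((2*F)*(-18)) = 2*(-36*F) = -72*F)
V = 1343 (V = 1357 - 1*14 = 1357 - 14 = 1343)
2745/D(25) + (1335/(-2225))/V = 2745/((-72*25)) + (1335/(-2225))/1343 = 2745/(-1800) + (1335*(-1/2225))*(1/1343) = 2745*(-1/1800) - ⅗*1/1343 = -61/40 - 3/6715 = -81947/53720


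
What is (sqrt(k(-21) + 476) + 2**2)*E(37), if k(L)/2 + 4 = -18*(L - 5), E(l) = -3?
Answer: -12 - 18*sqrt(39) ≈ -124.41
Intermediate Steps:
k(L) = 172 - 36*L (k(L) = -8 + 2*(-18*(L - 5)) = -8 + 2*(-18*(-5 + L)) = -8 + 2*(90 - 18*L) = -8 + (180 - 36*L) = 172 - 36*L)
(sqrt(k(-21) + 476) + 2**2)*E(37) = (sqrt((172 - 36*(-21)) + 476) + 2**2)*(-3) = (sqrt((172 + 756) + 476) + 4)*(-3) = (sqrt(928 + 476) + 4)*(-3) = (sqrt(1404) + 4)*(-3) = (6*sqrt(39) + 4)*(-3) = (4 + 6*sqrt(39))*(-3) = -12 - 18*sqrt(39)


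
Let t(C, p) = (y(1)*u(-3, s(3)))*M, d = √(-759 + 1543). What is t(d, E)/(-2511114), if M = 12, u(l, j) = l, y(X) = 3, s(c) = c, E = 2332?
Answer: 18/418519 ≈ 4.3009e-5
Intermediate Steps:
d = 28 (d = √784 = 28)
t(C, p) = -108 (t(C, p) = (3*(-3))*12 = -9*12 = -108)
t(d, E)/(-2511114) = -108/(-2511114) = -108*(-1/2511114) = 18/418519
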